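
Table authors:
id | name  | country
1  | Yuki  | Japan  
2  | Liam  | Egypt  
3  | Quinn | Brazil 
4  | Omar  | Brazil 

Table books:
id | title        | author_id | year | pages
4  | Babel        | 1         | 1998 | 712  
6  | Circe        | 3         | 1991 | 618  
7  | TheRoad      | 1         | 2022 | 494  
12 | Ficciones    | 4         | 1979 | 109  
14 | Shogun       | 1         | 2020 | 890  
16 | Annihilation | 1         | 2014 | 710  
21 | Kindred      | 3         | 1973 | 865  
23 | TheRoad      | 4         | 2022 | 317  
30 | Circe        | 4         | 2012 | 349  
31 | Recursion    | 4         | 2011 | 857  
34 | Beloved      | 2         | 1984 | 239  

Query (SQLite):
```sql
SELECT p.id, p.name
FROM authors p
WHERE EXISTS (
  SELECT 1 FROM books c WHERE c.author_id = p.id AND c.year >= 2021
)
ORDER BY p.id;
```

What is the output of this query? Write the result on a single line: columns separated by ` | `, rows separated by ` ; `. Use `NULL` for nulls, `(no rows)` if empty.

1 | Yuki ; 4 | Omar

For each authors row, check whether any books with matching author_id has year >= 2021.
Keep rows where that is true.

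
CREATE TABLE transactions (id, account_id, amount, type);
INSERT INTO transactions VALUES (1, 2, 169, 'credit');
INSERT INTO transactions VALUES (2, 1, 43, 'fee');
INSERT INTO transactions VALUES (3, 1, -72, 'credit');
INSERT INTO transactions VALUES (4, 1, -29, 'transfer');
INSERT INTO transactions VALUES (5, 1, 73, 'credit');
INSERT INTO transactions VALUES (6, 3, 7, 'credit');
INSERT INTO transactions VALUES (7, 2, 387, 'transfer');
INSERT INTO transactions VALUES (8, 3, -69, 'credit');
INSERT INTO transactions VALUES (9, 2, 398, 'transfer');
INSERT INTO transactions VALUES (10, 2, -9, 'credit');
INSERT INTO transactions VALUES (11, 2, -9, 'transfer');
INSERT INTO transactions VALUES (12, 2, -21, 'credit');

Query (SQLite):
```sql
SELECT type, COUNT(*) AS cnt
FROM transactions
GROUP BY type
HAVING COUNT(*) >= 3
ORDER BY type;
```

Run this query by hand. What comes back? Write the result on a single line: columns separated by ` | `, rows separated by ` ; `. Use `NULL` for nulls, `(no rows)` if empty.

Partition transactions by type; compute COUNT(*) within each group.
HAVING: keep groups with count ≥ 3.
  credit: ids {1, 3, 5, 6, 8, 10, 12} → COUNT(*)=7
  fee: ids {2} → COUNT(*)=1
  transfer: ids {4, 7, 9, 11} → COUNT(*)=4

credit | 7 ; transfer | 4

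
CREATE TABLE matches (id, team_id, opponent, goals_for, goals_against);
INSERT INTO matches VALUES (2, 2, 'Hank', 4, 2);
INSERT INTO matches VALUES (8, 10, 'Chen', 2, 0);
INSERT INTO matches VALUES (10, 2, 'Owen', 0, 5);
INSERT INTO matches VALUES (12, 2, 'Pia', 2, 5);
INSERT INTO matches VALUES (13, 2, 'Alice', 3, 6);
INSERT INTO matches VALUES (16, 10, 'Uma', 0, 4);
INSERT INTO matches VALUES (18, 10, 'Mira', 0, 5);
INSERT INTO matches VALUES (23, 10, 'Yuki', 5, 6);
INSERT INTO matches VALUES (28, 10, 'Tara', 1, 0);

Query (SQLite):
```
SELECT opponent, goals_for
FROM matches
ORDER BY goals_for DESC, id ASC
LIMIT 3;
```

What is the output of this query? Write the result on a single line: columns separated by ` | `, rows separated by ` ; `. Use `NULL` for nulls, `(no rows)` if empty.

Sort by goals_for desc, tiebreak id asc: (5, id=23), (4, id=2), (3, id=13), (2, id=8), (2, id=12), (1, id=28) …. Take first 3.

Yuki | 5 ; Hank | 4 ; Alice | 3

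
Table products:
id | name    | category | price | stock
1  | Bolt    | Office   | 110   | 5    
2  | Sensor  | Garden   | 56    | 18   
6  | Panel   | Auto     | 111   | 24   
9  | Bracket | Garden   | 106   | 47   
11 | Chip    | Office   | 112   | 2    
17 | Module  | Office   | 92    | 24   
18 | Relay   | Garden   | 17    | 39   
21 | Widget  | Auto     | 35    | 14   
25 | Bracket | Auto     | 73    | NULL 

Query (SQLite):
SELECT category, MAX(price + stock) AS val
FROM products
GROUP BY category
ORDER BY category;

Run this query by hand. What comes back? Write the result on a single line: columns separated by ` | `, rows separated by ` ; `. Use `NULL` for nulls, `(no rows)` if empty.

Auto | 135 ; Garden | 153 ; Office | 116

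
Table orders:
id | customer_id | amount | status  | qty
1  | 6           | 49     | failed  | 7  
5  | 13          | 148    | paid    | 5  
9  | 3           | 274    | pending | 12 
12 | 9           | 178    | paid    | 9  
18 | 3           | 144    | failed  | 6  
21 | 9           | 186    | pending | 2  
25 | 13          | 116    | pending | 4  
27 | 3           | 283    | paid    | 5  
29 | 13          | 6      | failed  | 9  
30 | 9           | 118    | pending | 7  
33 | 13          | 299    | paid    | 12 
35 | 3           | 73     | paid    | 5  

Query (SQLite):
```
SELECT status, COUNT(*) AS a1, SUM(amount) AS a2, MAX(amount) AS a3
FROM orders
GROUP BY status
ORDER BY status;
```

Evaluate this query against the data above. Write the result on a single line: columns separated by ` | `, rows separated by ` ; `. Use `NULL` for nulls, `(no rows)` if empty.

failed | 3 | 199 | 144 ; paid | 5 | 981 | 299 ; pending | 4 | 694 | 274

Group orders by status.
Per group compute: COUNT(*), SUM(amount), MAX(amount).
  failed: ids {1, 18, 29} → COUNT(*)=3, SUM(amount)=199, MAX(amount)=144
  paid: ids {5, 12, 27, 33, 35} → COUNT(*)=5, SUM(amount)=981, MAX(amount)=299
  pending: ids {9, 21, 25, 30} → COUNT(*)=4, SUM(amount)=694, MAX(amount)=274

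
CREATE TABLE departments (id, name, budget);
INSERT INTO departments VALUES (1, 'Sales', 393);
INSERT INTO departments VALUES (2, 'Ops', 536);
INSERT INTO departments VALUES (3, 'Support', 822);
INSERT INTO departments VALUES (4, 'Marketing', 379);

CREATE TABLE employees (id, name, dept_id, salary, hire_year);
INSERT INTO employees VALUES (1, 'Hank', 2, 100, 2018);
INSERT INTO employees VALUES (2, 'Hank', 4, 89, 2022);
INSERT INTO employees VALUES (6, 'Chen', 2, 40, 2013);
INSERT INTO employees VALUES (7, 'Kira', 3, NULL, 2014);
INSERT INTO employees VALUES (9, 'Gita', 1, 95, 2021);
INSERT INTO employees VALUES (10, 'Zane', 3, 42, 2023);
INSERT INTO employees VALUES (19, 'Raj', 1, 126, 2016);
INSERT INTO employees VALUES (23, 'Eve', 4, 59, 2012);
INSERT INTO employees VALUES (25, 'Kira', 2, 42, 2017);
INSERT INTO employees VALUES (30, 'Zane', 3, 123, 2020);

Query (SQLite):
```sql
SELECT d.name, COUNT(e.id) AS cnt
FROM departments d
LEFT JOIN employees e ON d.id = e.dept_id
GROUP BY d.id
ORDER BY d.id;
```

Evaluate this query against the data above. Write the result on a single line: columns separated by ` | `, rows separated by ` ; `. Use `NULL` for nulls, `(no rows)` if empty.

LEFT JOIN keeps every departments row; unmatched ones get NULL for employees columns.
Group by departments.id and compute COUNT(e.id). COUNT(col) of an all-NULL group is 0.
  1: ids {9, 19} → COUNT(e.id)=2
  2: ids {1, 6, 25} → COUNT(e.id)=3
  3: ids {7, 10, 30} → COUNT(e.id)=3
  4: ids {2, 23} → COUNT(e.id)=2

Sales | 2 ; Ops | 3 ; Support | 3 ; Marketing | 2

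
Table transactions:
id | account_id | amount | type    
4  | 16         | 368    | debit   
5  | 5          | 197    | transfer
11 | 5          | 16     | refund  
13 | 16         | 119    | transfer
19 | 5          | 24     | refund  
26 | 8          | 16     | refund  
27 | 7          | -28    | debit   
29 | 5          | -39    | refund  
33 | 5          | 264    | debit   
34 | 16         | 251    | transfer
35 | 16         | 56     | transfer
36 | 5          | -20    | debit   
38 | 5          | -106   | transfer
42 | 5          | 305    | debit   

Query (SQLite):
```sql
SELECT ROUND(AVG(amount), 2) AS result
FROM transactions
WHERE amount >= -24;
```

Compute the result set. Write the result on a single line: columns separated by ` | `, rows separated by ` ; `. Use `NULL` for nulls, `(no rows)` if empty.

145.09

Rows where amount >= -24 → amount values: [368, 197, 16, 119, 24, 16, 264, 251, 56, -20, 305].
AVG = 1596 / 11 (rounded to 2 dp).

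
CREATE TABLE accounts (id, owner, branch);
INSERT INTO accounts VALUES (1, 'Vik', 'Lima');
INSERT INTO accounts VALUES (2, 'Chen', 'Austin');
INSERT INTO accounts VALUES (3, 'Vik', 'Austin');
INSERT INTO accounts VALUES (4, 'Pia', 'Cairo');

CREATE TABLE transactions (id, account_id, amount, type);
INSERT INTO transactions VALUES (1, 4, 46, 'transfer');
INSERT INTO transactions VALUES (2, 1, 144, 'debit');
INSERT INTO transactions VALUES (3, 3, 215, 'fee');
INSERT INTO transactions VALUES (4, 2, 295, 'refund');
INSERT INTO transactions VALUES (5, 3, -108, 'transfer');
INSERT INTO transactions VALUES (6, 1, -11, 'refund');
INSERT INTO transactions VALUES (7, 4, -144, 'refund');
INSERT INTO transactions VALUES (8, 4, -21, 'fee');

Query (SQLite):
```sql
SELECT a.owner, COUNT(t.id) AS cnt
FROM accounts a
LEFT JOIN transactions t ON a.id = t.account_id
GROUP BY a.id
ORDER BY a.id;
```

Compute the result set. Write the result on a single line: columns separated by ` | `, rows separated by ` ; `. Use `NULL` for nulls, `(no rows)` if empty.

Vik | 2 ; Chen | 1 ; Vik | 2 ; Pia | 3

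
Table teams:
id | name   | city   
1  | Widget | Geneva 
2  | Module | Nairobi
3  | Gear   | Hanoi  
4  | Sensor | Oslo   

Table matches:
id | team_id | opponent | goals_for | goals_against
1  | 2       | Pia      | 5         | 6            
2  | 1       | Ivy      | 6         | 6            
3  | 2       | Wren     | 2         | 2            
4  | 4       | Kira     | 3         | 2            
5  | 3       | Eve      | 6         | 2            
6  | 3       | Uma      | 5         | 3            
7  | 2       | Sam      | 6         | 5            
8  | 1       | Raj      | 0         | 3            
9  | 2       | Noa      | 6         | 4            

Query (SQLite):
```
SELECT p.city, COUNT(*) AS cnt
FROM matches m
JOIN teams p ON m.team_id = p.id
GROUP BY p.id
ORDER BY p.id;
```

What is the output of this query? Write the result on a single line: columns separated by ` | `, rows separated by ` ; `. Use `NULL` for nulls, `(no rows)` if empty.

Join each matches row to its teams via team_id.
Group joined rows by teams.id; compute COUNT(*) per group.
  1: ids {2, 8} → COUNT(*)=2
  2: ids {1, 3, 7, 9} → COUNT(*)=4
  3: ids {5, 6} → COUNT(*)=2
  4: ids {4} → COUNT(*)=1

Geneva | 2 ; Nairobi | 4 ; Hanoi | 2 ; Oslo | 1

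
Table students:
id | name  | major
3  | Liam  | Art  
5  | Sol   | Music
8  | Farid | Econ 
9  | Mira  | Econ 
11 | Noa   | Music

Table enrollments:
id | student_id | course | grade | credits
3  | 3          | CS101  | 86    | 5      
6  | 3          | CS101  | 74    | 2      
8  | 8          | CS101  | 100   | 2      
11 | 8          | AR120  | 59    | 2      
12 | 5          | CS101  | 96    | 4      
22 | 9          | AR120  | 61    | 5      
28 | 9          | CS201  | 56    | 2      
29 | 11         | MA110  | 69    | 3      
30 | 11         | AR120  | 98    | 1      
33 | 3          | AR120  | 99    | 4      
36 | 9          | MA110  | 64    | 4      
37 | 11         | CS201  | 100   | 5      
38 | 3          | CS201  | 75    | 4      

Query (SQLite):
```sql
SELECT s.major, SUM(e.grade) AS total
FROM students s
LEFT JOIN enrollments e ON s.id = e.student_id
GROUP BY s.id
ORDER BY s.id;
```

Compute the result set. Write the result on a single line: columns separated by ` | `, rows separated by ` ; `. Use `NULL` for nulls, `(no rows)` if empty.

LEFT JOIN keeps every students row; unmatched ones get NULL for enrollments columns.
Group by students.id and compute SUM(e.grade). SUM over an all-NULL group is NULL.
  3: ids {3, 6, 33, 38} → SUM(e.grade)=334
  5: ids {12} → SUM(e.grade)=96
  8: ids {8, 11} → SUM(e.grade)=159
  9: ids {22, 28, 36} → SUM(e.grade)=181
  11: ids {29, 30, 37} → SUM(e.grade)=267

Art | 334 ; Music | 96 ; Econ | 159 ; Econ | 181 ; Music | 267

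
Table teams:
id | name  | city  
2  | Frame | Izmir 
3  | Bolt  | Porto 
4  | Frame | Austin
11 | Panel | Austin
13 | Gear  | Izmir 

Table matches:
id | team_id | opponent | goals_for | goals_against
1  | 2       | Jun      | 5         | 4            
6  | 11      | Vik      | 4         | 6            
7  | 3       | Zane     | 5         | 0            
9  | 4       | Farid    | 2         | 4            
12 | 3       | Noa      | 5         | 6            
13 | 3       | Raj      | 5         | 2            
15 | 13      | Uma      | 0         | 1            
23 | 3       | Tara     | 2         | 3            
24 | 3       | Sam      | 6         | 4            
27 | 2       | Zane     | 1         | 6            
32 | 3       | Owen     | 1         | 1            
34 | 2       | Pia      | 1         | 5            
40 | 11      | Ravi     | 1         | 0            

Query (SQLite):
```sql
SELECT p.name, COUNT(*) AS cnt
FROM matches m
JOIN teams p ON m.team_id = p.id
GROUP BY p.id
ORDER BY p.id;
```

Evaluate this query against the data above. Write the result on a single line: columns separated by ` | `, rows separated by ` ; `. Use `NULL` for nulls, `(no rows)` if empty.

Frame | 3 ; Bolt | 6 ; Frame | 1 ; Panel | 2 ; Gear | 1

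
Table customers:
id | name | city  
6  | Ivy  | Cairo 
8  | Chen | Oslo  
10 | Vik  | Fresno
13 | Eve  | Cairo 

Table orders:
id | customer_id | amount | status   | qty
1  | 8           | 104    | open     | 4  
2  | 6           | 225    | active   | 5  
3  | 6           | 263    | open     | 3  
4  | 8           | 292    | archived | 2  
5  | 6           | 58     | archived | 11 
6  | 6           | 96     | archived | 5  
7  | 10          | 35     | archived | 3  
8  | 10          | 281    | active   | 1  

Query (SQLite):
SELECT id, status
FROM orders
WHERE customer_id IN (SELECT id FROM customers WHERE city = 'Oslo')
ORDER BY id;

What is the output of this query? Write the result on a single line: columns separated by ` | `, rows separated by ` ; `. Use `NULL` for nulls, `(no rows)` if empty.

Inner query: customers.id where city = 'Oslo'.
Outer: keep orders rows whose customer_id is in that set.
Inner query → {8}

1 | open ; 4 | archived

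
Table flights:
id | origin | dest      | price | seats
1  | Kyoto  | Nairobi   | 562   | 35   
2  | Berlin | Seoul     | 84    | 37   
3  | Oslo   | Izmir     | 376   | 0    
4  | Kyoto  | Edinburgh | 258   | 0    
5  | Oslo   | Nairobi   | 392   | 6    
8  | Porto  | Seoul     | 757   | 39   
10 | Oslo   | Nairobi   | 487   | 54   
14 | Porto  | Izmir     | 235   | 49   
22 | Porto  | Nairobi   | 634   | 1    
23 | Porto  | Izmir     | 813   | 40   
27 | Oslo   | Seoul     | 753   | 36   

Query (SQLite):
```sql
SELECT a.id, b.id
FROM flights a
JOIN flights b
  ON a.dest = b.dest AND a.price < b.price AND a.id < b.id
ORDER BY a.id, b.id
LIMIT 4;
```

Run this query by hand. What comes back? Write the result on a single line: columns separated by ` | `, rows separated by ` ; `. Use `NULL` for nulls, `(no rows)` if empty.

Pairs (a,b) with same dest, a.price < b.price, a.id < b.id.
dest groups: Edinburgh:{4} Izmir:{3,14,23} Nairobi:{1,5,10,22} Seoul:{2,8,27}
Ordered by (a.id, b.id); first 4.

1 | 22 ; 2 | 8 ; 2 | 27 ; 3 | 23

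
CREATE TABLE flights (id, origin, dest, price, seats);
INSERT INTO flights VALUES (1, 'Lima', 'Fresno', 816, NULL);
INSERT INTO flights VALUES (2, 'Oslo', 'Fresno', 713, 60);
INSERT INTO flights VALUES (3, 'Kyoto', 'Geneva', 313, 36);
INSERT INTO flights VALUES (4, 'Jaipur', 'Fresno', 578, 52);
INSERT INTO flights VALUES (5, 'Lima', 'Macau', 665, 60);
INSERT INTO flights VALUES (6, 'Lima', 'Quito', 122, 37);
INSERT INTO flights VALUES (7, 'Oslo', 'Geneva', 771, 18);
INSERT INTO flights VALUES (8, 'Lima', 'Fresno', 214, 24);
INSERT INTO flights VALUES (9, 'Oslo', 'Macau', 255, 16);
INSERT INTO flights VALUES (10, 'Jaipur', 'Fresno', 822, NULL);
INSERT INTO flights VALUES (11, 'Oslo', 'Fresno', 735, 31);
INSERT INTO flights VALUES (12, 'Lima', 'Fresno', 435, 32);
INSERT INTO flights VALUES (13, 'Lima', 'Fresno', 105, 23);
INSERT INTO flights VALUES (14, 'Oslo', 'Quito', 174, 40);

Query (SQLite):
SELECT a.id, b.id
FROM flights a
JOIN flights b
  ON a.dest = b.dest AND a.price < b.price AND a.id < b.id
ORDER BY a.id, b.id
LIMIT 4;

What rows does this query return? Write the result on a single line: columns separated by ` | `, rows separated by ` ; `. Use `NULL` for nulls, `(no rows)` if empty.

Pairs (a,b) with same dest, a.price < b.price, a.id < b.id.
dest groups: Fresno:{1,2,4,8,10,11,12,13} Geneva:{3,7} Macau:{5,9} Quito:{6,14}
Ordered by (a.id, b.id); first 4.

1 | 10 ; 2 | 10 ; 2 | 11 ; 3 | 7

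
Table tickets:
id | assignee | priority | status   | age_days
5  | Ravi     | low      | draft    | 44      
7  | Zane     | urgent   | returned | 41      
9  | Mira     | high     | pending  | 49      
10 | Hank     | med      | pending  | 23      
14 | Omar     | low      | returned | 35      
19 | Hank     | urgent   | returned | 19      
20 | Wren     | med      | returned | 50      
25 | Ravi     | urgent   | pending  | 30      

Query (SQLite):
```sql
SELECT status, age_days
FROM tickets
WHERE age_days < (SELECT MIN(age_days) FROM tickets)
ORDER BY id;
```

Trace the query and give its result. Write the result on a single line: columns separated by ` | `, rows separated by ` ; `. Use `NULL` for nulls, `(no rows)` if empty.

Scalar subquery: MIN(age_days) over all tickets rows = 19.
Keep rows where age_days < that value.

(no rows)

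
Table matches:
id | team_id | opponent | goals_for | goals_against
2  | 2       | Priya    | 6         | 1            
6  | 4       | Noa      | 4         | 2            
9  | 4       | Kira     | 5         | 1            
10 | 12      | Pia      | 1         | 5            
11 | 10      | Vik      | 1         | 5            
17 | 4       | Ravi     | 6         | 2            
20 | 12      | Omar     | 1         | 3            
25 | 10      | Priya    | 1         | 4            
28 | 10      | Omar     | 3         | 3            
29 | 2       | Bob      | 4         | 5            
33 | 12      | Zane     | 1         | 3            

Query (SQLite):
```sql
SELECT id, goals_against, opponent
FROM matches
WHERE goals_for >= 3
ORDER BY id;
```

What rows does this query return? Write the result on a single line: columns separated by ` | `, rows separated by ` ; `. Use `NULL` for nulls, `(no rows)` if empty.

goals_for >= 3: ids {2, 6, 9, 17, 28, 29}

2 | 1 | Priya ; 6 | 2 | Noa ; 9 | 1 | Kira ; 17 | 2 | Ravi ; 28 | 3 | Omar ; 29 | 5 | Bob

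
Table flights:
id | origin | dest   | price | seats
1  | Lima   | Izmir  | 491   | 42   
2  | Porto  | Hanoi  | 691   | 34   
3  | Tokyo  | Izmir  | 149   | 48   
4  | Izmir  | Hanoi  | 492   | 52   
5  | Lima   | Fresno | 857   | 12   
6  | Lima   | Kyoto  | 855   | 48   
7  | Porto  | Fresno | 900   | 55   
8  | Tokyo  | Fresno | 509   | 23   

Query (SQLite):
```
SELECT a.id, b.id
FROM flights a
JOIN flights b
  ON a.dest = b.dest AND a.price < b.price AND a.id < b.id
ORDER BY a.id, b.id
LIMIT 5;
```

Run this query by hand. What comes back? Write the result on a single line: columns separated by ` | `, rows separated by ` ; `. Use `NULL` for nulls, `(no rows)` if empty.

Pairs (a,b) with same dest, a.price < b.price, a.id < b.id.
dest groups: Fresno:{5,7,8} Hanoi:{2,4} Izmir:{1,3} Kyoto:{6}
Ordered by (a.id, b.id); first 5.

5 | 7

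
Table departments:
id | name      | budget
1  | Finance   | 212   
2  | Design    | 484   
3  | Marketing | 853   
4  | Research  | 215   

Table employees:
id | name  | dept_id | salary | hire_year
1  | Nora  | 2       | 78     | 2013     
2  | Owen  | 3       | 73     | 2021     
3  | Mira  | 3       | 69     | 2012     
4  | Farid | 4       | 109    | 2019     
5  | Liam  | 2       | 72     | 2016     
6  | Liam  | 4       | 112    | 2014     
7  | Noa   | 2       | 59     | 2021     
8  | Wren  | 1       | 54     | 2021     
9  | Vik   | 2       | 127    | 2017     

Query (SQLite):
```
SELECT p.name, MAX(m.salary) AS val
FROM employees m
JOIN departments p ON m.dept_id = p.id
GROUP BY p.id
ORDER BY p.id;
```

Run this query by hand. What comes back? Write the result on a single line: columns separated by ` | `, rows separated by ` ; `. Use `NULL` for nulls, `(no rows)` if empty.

Join each employees row to its departments via dept_id.
Group joined rows by departments.id; compute MAX(m.salary) per group.
  1: ids {8} → MAX(m.salary)=54
  2: ids {1, 5, 7, 9} → MAX(m.salary)=127
  3: ids {2, 3} → MAX(m.salary)=73
  4: ids {4, 6} → MAX(m.salary)=112

Finance | 54 ; Design | 127 ; Marketing | 73 ; Research | 112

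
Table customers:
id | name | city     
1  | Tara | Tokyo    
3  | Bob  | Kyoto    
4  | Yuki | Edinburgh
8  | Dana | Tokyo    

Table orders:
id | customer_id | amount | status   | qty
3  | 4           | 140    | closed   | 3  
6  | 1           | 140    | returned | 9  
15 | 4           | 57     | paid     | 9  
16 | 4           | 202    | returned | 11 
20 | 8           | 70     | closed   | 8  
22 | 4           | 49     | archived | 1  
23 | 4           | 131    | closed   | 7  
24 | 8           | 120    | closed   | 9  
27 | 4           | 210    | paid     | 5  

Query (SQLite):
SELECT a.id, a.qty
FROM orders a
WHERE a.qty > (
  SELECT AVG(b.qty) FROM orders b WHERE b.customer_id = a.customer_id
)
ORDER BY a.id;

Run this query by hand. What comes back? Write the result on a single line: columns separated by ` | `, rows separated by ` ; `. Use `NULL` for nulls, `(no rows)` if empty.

15 | 9 ; 16 | 11 ; 23 | 7 ; 24 | 9

For each orders row a, compute AVG(qty) over rows sharing a.customer_id.
Keep row a if a.qty > that per-group AVG.
  customer_id=1: AVG(qty) = 9.0
  customer_id=4: AVG(qty) = 6.0
  customer_id=8: AVG(qty) = 8.5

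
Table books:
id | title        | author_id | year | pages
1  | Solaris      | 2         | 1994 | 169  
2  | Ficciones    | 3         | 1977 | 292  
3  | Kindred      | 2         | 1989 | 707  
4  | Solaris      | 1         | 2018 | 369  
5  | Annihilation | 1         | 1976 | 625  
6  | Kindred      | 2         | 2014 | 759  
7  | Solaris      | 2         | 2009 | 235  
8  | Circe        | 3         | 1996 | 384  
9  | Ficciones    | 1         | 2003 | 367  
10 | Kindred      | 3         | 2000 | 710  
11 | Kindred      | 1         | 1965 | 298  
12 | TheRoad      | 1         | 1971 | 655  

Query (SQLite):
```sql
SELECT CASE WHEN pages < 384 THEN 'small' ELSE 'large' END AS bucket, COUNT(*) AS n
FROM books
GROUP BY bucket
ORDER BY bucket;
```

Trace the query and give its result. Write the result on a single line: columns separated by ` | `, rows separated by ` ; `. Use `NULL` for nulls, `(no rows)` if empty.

large | 6 ; small | 6

Bucket rows by pages < 384 → 'small' else 'large'; count each bucket.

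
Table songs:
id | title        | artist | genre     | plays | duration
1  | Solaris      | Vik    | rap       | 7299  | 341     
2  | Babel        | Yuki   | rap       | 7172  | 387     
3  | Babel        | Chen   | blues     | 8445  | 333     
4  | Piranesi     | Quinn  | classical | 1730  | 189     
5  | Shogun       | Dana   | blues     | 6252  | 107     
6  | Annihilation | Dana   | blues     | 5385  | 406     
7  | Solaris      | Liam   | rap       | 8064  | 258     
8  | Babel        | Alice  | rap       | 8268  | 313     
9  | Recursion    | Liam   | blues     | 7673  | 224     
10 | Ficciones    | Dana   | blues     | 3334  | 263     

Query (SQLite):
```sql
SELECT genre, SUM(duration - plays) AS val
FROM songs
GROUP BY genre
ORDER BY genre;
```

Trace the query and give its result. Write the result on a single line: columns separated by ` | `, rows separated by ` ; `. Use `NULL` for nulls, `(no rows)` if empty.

blues | -29756 ; classical | -1541 ; rap | -29504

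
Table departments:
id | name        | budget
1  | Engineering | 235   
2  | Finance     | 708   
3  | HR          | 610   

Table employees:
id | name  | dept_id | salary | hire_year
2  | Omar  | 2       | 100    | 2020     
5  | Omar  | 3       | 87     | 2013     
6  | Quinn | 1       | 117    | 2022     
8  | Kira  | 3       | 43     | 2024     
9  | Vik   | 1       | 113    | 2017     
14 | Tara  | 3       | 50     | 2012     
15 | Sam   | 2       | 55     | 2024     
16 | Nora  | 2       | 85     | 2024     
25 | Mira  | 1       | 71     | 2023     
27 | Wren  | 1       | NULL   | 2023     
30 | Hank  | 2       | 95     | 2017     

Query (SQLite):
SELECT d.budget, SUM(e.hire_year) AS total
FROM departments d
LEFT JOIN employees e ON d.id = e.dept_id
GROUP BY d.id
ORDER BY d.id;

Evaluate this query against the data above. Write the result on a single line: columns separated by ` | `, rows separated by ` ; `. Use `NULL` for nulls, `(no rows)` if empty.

LEFT JOIN keeps every departments row; unmatched ones get NULL for employees columns.
Group by departments.id and compute SUM(e.hire_year). SUM over an all-NULL group is NULL.
  1: ids {6, 9, 25, 27} → SUM(e.hire_year)=8085
  2: ids {2, 15, 16, 30} → SUM(e.hire_year)=8085
  3: ids {5, 8, 14} → SUM(e.hire_year)=6049

235 | 8085 ; 708 | 8085 ; 610 | 6049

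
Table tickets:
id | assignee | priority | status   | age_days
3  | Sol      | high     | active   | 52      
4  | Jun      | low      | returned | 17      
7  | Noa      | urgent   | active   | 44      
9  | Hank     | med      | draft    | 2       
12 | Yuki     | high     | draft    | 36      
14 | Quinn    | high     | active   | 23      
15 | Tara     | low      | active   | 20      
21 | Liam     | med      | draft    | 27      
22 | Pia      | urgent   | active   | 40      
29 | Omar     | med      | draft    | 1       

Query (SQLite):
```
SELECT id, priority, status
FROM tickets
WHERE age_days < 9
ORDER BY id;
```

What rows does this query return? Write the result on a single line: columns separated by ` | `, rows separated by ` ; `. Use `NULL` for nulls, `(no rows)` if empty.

9 | med | draft ; 29 | med | draft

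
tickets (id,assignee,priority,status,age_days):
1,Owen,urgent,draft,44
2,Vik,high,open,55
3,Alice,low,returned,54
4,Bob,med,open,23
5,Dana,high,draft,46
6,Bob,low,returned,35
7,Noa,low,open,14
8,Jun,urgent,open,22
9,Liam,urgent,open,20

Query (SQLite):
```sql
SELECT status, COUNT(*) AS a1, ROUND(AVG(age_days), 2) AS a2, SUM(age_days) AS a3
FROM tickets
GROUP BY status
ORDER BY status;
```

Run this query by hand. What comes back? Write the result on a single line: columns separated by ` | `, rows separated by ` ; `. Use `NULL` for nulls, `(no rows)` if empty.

Group tickets by status.
Per group compute: COUNT(*), ROUND(AVG(age_days), 2), SUM(age_days).
  draft: ids {1, 5} → COUNT(*)=2, ROUND(AVG(age_days), 2)=45, SUM(age_days)=90
  open: ids {2, 4, 7, 8, 9} → COUNT(*)=5, ROUND(AVG(age_days), 2)=26.8, SUM(age_days)=134
  returned: ids {3, 6} → COUNT(*)=2, ROUND(AVG(age_days), 2)=44.5, SUM(age_days)=89

draft | 2 | 45 | 90 ; open | 5 | 26.8 | 134 ; returned | 2 | 44.5 | 89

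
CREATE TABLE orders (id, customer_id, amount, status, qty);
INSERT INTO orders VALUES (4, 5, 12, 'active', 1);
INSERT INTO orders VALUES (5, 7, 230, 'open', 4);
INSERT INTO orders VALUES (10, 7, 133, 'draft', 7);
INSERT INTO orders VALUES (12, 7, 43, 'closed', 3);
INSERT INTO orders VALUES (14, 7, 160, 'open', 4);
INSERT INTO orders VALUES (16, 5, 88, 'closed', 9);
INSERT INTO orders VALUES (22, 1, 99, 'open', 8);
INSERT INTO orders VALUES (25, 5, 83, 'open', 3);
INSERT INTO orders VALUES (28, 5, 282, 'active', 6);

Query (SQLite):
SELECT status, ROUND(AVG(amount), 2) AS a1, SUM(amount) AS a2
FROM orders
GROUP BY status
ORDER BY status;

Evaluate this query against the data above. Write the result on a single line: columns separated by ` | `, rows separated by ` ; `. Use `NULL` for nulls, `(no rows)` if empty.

Group orders by status.
Per group compute: ROUND(AVG(amount), 2), SUM(amount).
  active: ids {4, 28} → ROUND(AVG(amount), 2)=147, SUM(amount)=294
  closed: ids {12, 16} → ROUND(AVG(amount), 2)=65.5, SUM(amount)=131
  draft: ids {10} → ROUND(AVG(amount), 2)=133, SUM(amount)=133
  open: ids {5, 14, 22, 25} → ROUND(AVG(amount), 2)=143, SUM(amount)=572

active | 147 | 294 ; closed | 65.5 | 131 ; draft | 133 | 133 ; open | 143 | 572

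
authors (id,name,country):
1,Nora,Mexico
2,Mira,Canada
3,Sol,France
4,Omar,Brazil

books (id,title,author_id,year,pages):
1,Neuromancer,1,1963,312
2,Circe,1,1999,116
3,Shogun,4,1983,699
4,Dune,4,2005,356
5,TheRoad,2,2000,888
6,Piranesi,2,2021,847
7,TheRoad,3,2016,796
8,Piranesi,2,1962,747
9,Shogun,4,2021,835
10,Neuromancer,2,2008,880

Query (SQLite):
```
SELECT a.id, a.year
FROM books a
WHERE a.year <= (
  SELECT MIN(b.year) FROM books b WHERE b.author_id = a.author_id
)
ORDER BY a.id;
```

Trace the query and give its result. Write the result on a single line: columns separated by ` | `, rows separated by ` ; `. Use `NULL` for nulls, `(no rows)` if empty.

1 | 1963 ; 3 | 1983 ; 7 | 2016 ; 8 | 1962

For each books row a, compute MIN(year) over rows sharing a.author_id.
Keep row a if a.year <= that per-group MIN.
  author_id=1: MIN(year) = 1963
  author_id=2: MIN(year) = 1962
  author_id=3: MIN(year) = 2016
  author_id=4: MIN(year) = 1983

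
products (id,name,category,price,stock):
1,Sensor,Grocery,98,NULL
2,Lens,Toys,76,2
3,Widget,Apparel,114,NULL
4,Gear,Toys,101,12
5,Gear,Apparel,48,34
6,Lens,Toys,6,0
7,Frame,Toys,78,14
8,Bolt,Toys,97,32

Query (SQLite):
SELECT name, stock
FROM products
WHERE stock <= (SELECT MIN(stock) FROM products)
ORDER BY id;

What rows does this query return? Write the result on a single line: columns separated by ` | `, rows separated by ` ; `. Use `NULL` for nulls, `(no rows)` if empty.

Scalar subquery: MIN(stock) over all products rows = 0.
Keep rows where stock <= that value.

Lens | 0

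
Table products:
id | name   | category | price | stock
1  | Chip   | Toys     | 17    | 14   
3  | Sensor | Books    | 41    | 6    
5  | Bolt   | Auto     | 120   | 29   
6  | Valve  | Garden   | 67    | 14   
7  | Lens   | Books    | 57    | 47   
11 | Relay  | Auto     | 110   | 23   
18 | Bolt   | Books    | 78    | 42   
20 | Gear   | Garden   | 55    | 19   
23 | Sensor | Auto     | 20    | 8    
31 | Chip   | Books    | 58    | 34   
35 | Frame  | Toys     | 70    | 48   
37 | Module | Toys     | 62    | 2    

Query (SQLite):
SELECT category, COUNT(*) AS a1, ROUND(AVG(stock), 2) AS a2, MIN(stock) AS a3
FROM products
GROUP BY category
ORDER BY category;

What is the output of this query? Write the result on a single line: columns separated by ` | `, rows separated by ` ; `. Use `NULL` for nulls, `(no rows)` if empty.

Auto | 3 | 20 | 8 ; Books | 4 | 32.25 | 6 ; Garden | 2 | 16.5 | 14 ; Toys | 3 | 21.33 | 2

Group products by category.
Per group compute: COUNT(*), ROUND(AVG(stock), 2), MIN(stock).
  Auto: ids {5, 11, 23} → COUNT(*)=3, ROUND(AVG(stock), 2)=20, MIN(stock)=8
  Books: ids {3, 7, 18, 31} → COUNT(*)=4, ROUND(AVG(stock), 2)=32.25, MIN(stock)=6
  Garden: ids {6, 20} → COUNT(*)=2, ROUND(AVG(stock), 2)=16.5, MIN(stock)=14
  Toys: ids {1, 35, 37} → COUNT(*)=3, ROUND(AVG(stock), 2)=21.33, MIN(stock)=2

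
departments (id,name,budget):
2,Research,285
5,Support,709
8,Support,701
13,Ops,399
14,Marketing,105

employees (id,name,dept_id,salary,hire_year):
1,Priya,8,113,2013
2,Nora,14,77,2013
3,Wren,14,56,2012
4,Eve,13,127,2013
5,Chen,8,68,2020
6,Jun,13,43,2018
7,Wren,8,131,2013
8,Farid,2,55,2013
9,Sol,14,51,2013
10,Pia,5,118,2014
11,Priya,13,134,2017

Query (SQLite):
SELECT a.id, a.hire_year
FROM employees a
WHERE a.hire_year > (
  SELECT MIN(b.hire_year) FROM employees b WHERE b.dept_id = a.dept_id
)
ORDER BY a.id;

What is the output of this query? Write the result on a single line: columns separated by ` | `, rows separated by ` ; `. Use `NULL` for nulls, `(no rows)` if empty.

2 | 2013 ; 5 | 2020 ; 6 | 2018 ; 9 | 2013 ; 11 | 2017

For each employees row a, compute MIN(hire_year) over rows sharing a.dept_id.
Keep row a if a.hire_year > that per-group MIN.
  dept_id=2: MIN(hire_year) = 2013
  dept_id=5: MIN(hire_year) = 2014
  dept_id=8: MIN(hire_year) = 2013
  dept_id=13: MIN(hire_year) = 2013
  dept_id=14: MIN(hire_year) = 2012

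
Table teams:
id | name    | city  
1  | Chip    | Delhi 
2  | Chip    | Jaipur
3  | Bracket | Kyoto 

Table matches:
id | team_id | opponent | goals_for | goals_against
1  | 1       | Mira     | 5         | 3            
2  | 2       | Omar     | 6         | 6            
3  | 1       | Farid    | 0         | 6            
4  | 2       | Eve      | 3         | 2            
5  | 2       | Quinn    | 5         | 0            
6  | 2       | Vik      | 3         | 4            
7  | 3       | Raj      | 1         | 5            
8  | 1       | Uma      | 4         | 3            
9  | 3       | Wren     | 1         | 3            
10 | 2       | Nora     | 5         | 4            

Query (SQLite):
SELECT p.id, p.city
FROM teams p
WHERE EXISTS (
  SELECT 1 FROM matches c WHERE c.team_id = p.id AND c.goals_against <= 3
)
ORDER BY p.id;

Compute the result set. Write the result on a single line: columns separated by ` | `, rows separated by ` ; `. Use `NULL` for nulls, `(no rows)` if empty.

For each teams row, check whether any matches with matching team_id has goals_against <= 3.
Keep rows where that is true.

1 | Delhi ; 2 | Jaipur ; 3 | Kyoto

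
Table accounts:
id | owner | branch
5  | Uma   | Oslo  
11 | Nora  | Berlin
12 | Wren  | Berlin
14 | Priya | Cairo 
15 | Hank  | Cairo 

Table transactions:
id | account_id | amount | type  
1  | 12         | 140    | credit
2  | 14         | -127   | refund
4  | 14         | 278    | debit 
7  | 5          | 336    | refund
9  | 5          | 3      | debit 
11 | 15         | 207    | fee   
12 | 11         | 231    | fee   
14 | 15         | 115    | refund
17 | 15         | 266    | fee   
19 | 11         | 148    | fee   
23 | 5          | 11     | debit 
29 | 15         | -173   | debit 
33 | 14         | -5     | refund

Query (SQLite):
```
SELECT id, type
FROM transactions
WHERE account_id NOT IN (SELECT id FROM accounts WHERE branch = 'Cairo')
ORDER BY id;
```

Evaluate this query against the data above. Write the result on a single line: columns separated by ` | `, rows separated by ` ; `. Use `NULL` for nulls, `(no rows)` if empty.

1 | credit ; 7 | refund ; 9 | debit ; 12 | fee ; 19 | fee ; 23 | debit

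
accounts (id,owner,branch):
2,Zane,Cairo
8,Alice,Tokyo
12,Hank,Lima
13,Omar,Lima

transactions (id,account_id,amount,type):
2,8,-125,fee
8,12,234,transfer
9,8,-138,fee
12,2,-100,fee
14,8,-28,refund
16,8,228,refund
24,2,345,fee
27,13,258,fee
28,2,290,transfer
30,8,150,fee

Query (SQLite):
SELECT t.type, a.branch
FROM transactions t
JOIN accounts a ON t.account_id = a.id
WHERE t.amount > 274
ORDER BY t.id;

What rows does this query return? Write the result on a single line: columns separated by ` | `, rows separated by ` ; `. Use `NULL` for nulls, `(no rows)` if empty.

Each transactions row matches the accounts row where account_id = accounts.id.
Then keep rows with t.amount > 274.

fee | Cairo ; transfer | Cairo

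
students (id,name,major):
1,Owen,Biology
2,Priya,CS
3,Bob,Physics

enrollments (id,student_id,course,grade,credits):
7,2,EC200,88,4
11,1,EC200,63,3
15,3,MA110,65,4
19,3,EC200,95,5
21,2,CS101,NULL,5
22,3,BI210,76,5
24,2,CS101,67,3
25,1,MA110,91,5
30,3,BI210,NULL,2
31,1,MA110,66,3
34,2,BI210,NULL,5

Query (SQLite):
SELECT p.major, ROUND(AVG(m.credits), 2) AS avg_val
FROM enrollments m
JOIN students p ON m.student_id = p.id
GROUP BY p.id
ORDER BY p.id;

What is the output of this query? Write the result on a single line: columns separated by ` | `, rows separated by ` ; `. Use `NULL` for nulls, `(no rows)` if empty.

Biology | 3.67 ; CS | 4.25 ; Physics | 4

Join each enrollments row to its students via student_id.
Group joined rows by students.id; compute ROUND(AVG(m.credits), 2) per group.
  1: ids {11, 25, 31} → ROUND(AVG(m.credits), 2)=3.67
  2: ids {7, 21, 24, 34} → ROUND(AVG(m.credits), 2)=4.25
  3: ids {15, 19, 22, 30} → ROUND(AVG(m.credits), 2)=4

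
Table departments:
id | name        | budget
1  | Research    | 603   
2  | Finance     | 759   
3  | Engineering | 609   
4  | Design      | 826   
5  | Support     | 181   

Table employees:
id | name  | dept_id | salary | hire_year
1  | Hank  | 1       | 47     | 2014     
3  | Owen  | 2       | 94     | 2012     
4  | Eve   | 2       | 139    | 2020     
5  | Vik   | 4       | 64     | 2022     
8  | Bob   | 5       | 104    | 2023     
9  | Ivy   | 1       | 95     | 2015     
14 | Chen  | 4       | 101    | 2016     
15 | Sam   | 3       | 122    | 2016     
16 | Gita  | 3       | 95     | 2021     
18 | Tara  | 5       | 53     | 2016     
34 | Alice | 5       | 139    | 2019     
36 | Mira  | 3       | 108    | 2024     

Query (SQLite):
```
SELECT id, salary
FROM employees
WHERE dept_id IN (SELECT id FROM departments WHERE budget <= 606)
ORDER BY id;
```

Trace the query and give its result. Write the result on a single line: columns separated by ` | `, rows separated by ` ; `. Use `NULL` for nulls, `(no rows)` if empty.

1 | 47 ; 8 | 104 ; 9 | 95 ; 18 | 53 ; 34 | 139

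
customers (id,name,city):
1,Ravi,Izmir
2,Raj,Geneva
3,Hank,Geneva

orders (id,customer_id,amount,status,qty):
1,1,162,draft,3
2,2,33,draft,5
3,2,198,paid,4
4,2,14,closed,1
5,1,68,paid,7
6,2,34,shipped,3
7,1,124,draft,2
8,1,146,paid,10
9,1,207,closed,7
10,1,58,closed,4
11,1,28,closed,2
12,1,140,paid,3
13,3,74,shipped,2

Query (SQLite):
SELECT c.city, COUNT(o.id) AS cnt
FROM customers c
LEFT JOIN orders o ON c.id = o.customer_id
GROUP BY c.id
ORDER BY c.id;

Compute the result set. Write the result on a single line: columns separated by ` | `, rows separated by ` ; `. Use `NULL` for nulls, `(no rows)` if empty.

Izmir | 8 ; Geneva | 4 ; Geneva | 1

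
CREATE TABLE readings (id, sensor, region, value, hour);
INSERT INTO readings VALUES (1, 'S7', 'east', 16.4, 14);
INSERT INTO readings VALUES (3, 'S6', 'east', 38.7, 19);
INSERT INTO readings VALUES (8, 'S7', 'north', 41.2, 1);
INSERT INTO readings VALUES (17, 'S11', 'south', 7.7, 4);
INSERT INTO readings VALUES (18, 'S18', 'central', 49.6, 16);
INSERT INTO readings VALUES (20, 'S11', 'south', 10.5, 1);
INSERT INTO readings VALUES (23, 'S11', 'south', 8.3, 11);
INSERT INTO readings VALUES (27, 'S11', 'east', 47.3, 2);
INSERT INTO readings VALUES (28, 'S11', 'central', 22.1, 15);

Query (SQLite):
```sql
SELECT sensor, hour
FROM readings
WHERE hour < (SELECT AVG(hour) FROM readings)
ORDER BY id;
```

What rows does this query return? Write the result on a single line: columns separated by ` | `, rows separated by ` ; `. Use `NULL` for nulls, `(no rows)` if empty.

S7 | 1 ; S11 | 4 ; S11 | 1 ; S11 | 2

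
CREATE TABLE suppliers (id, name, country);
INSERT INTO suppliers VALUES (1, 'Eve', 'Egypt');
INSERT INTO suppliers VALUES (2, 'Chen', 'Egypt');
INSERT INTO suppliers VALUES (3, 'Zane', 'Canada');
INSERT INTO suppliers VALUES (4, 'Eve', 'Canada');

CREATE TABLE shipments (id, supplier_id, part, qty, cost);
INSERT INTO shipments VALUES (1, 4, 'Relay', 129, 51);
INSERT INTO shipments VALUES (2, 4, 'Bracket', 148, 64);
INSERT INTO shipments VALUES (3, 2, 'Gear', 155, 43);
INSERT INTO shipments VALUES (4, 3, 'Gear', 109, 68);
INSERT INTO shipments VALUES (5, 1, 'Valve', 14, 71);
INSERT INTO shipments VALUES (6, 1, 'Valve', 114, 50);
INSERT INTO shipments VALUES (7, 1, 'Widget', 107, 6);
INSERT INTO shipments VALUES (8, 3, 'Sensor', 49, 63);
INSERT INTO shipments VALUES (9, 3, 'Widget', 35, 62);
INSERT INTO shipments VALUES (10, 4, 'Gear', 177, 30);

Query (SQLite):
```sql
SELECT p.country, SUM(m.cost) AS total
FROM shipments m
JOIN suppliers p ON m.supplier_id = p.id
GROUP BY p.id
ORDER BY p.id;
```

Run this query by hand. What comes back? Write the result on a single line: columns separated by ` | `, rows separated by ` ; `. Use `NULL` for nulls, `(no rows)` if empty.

Egypt | 127 ; Egypt | 43 ; Canada | 193 ; Canada | 145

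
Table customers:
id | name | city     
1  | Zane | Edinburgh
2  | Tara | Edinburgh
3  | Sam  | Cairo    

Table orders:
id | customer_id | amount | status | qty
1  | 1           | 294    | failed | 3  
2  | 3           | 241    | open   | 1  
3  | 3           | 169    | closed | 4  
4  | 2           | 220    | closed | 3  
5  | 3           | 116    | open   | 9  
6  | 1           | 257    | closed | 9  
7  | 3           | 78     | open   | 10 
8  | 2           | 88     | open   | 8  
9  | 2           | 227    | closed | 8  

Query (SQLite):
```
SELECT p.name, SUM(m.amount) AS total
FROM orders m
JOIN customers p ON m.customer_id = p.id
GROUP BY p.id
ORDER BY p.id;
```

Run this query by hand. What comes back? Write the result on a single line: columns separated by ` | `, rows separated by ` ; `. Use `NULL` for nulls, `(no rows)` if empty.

Join each orders row to its customers via customer_id.
Group joined rows by customers.id; compute SUM(m.amount) per group.
  1: ids {1, 6} → SUM(m.amount)=551
  2: ids {4, 8, 9} → SUM(m.amount)=535
  3: ids {2, 3, 5, 7} → SUM(m.amount)=604

Zane | 551 ; Tara | 535 ; Sam | 604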